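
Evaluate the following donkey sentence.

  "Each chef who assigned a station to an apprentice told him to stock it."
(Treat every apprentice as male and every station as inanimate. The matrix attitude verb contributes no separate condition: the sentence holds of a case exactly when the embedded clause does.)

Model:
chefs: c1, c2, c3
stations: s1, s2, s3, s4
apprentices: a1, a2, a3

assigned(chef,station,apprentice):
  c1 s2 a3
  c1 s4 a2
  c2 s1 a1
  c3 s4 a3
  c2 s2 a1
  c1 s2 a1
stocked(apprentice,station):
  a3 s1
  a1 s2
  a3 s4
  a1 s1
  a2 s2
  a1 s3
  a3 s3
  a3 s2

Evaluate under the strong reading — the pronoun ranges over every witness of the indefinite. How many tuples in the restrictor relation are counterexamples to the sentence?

"him" takes "an apprentice" as antecedent and "it" takes "a station"; both are donkey pronouns co-varying with the restrictor.
Strong reading: for every (c,s,a) with assigned(c,s,a), stocked(a,s).
Restrictor triples: (c1,s2,a1)→stocked(a1,s2) ✓  (c1,s2,a3)→stocked(a3,s2) ✓  (c1,s4,a2)→stocked(a2,s4) ✗  (c2,s1,a1)→stocked(a1,s1) ✓  (c2,s2,a1)→stocked(a1,s2) ✓  (c3,s4,a3)→stocked(a3,s4) ✓
Counterexamples (restrictor triples failing the scope): 1.

1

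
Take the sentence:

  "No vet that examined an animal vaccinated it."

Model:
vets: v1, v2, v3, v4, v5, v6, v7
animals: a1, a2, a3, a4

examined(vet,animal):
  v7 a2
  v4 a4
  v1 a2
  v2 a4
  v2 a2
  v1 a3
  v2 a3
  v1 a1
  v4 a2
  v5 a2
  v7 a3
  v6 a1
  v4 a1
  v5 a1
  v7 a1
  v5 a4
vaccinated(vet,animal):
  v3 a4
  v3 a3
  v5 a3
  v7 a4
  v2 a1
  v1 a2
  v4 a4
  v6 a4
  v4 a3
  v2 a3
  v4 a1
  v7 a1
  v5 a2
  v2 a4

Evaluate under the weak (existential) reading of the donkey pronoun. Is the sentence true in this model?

False

"it" takes "an animal" as antecedent — a donkey pronoun bound across the clause boundary.
Truth condition: for no (v,a) with examined(v,a) does vaccinated(v,a) hold.
Restrictor pairs — does the scope hold? (v1,a1):fails  (v1,a2):holds  (v1,a3):fails  (v2,a2):fails  (v2,a3):holds  (v2,a4):holds  (v4,a1):holds  (v4,a2):fails  (v4,a4):holds  (v5,a1):fails  (v5,a2):holds  (v5,a4):fails  (v6,a1):fails  (v7,a1):holds  (v7,a2):fails  (v7,a3):fails
Scope holds for 7 pair(s), so the sentence is false.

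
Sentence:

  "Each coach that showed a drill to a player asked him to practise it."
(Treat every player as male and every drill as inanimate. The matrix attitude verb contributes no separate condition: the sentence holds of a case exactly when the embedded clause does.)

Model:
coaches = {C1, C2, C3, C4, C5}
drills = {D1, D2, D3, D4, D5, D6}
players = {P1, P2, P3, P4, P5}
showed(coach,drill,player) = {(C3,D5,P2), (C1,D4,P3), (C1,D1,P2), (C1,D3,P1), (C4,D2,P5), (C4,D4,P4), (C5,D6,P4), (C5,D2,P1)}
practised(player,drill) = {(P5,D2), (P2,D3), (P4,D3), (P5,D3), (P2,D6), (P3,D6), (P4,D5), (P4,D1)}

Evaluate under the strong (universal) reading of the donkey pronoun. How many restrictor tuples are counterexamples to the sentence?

7

"him" takes "a player" as antecedent and "it" takes "a drill"; both are donkey pronouns co-varying with the restrictor.
Strong reading: for every (c,d,p) with showed(c,d,p), practised(p,d).
Restrictor triples: (C1,D1,P2)→practised(P2,D1) ✗  (C1,D3,P1)→practised(P1,D3) ✗  (C1,D4,P3)→practised(P3,D4) ✗  (C3,D5,P2)→practised(P2,D5) ✗  (C4,D2,P5)→practised(P5,D2) ✓  (C4,D4,P4)→practised(P4,D4) ✗  (C5,D2,P1)→practised(P1,D2) ✗  (C5,D6,P4)→practised(P4,D6) ✗
Counterexamples (restrictor triples failing the scope): 7.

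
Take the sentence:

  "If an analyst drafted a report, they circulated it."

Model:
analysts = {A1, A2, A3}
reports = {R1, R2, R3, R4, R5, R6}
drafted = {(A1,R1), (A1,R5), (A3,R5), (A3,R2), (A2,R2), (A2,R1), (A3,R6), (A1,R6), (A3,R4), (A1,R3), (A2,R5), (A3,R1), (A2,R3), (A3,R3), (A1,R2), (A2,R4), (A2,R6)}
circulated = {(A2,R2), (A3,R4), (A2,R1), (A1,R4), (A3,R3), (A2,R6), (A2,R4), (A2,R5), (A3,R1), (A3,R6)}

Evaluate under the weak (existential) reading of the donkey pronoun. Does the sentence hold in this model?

False

"it" takes "a report" as antecedent — a donkey pronoun bound across the clause boundary.
Weak reading: every analyst a with some drafted-report has at least one drafted-report r such that circulated(a,r).
Per analyst: A1:✗  A2:✓  A3:✓
A1 has no witness among its drafted-reports.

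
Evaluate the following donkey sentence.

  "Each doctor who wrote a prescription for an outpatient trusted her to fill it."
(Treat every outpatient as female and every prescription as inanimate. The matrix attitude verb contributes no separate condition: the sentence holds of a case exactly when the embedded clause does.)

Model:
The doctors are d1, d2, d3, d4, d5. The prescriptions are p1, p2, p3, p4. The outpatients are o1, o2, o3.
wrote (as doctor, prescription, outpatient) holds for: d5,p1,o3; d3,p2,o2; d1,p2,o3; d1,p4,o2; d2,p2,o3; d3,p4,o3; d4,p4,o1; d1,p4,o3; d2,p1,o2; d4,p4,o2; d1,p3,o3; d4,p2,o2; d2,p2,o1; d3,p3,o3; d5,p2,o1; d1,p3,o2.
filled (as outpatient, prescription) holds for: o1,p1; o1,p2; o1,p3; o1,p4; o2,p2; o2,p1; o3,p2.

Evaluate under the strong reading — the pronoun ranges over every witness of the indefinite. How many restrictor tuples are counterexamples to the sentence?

"her" takes "an outpatient" as antecedent and "it" takes "a prescription"; both are donkey pronouns co-varying with the restrictor.
Strong reading: for every (d,p,o) with wrote(d,p,o), filled(o,p).
Restrictor triples: (d1,p2,o3)→filled(o3,p2) ✓  (d1,p3,o2)→filled(o2,p3) ✗  (d1,p3,o3)→filled(o3,p3) ✗  (d1,p4,o2)→filled(o2,p4) ✗  (d1,p4,o3)→filled(o3,p4) ✗  (d2,p1,o2)→filled(o2,p1) ✓  (d2,p2,o1)→filled(o1,p2) ✓  (d2,p2,o3)→filled(o3,p2) ✓  (d3,p2,o2)→filled(o2,p2) ✓  (d3,p3,o3)→filled(o3,p3) ✗  (d3,p4,o3)→filled(o3,p4) ✗  (d4,p2,o2)→filled(o2,p2) ✓  (d4,p4,o1)→filled(o1,p4) ✓  (d4,p4,o2)→filled(o2,p4) ✗  (d5,p1,o3)→filled(o3,p1) ✗  (d5,p2,o1)→filled(o1,p2) ✓
Counterexamples (restrictor triples failing the scope): 8.

8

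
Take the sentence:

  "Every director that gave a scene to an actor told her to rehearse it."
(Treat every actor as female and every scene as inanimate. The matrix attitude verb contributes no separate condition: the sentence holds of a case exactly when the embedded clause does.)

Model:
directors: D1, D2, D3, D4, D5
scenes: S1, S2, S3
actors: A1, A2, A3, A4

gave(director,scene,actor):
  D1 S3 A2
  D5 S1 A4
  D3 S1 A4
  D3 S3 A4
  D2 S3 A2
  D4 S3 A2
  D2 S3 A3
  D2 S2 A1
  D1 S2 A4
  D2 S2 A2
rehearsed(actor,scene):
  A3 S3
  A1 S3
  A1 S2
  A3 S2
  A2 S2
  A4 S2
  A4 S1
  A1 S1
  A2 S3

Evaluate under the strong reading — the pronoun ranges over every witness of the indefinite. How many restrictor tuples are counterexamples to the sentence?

1

"her" takes "an actor" as antecedent and "it" takes "a scene"; both are donkey pronouns co-varying with the restrictor.
Strong reading: for every (d,s,a) with gave(d,s,a), rehearsed(a,s).
Restrictor triples: (D1,S2,A4)→rehearsed(A4,S2) ✓  (D1,S3,A2)→rehearsed(A2,S3) ✓  (D2,S2,A1)→rehearsed(A1,S2) ✓  (D2,S2,A2)→rehearsed(A2,S2) ✓  (D2,S3,A2)→rehearsed(A2,S3) ✓  (D2,S3,A3)→rehearsed(A3,S3) ✓  (D3,S1,A4)→rehearsed(A4,S1) ✓  (D3,S3,A4)→rehearsed(A4,S3) ✗  (D4,S3,A2)→rehearsed(A2,S3) ✓  (D5,S1,A4)→rehearsed(A4,S1) ✓
Counterexamples (restrictor triples failing the scope): 1.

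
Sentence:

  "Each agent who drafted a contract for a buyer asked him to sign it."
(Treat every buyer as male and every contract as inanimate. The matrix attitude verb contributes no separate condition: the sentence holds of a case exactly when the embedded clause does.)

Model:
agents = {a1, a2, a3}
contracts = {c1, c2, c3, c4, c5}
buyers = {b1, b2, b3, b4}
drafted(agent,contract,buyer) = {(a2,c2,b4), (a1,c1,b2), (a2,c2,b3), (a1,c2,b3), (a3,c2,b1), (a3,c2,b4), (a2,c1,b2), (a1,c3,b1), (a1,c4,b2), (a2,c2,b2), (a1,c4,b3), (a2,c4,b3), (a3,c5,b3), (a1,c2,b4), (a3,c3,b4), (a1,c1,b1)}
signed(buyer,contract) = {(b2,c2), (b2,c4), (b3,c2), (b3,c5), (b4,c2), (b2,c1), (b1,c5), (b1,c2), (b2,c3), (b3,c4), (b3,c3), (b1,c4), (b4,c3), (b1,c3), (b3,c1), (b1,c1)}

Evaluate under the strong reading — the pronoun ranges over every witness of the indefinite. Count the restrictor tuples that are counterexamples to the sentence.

0

"him" takes "a buyer" as antecedent and "it" takes "a contract"; both are donkey pronouns co-varying with the restrictor.
Strong reading: for every (a,c,b) with drafted(a,c,b), signed(b,c).
Restrictor triples: (a1,c1,b1)→signed(b1,c1) ✓  (a1,c1,b2)→signed(b2,c1) ✓  (a1,c2,b3)→signed(b3,c2) ✓  (a1,c2,b4)→signed(b4,c2) ✓  (a1,c3,b1)→signed(b1,c3) ✓  (a1,c4,b2)→signed(b2,c4) ✓  (a1,c4,b3)→signed(b3,c4) ✓  (a2,c1,b2)→signed(b2,c1) ✓  (a2,c2,b2)→signed(b2,c2) ✓  (a2,c2,b3)→signed(b3,c2) ✓  (a2,c2,b4)→signed(b4,c2) ✓  (a2,c4,b3)→signed(b3,c4) ✓  (a3,c2,b1)→signed(b1,c2) ✓  (a3,c2,b4)→signed(b4,c2) ✓  (a3,c3,b4)→signed(b4,c3) ✓  (a3,c5,b3)→signed(b3,c5) ✓
Counterexamples (restrictor triples failing the scope): 0.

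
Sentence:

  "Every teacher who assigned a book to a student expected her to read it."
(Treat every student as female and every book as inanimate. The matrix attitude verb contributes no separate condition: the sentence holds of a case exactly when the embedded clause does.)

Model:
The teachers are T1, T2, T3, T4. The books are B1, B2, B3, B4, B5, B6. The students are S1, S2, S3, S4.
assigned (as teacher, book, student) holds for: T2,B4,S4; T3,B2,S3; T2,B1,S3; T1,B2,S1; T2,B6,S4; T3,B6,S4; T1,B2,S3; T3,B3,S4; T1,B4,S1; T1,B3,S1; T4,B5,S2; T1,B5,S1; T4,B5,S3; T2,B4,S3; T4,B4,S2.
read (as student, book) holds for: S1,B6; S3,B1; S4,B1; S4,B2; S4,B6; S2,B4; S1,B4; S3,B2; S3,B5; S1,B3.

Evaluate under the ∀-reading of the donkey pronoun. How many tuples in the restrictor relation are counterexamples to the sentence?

"her" takes "a student" as antecedent and "it" takes "a book"; both are donkey pronouns co-varying with the restrictor.
Strong reading: for every (t,b,s) with assigned(t,b,s), read(s,b).
Restrictor triples: (T1,B2,S1)→read(S1,B2) ✗  (T1,B2,S3)→read(S3,B2) ✓  (T1,B3,S1)→read(S1,B3) ✓  (T1,B4,S1)→read(S1,B4) ✓  (T1,B5,S1)→read(S1,B5) ✗  (T2,B1,S3)→read(S3,B1) ✓  (T2,B4,S3)→read(S3,B4) ✗  (T2,B4,S4)→read(S4,B4) ✗  (T2,B6,S4)→read(S4,B6) ✓  (T3,B2,S3)→read(S3,B2) ✓  (T3,B3,S4)→read(S4,B3) ✗  (T3,B6,S4)→read(S4,B6) ✓  (T4,B4,S2)→read(S2,B4) ✓  (T4,B5,S2)→read(S2,B5) ✗  (T4,B5,S3)→read(S3,B5) ✓
Counterexamples (restrictor triples failing the scope): 6.

6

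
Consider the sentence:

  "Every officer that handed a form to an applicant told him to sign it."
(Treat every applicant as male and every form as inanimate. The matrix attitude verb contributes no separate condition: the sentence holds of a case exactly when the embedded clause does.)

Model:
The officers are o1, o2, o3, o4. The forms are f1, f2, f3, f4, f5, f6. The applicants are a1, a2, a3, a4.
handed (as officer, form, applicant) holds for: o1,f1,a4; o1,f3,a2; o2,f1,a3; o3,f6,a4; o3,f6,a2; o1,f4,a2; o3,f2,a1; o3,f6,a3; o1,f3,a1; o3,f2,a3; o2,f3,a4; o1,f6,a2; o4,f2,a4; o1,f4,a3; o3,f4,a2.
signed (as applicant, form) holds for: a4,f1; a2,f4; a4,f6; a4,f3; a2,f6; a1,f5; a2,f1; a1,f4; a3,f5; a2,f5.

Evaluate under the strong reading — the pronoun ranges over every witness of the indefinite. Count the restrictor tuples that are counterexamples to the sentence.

8

"him" takes "an applicant" as antecedent and "it" takes "a form"; both are donkey pronouns co-varying with the restrictor.
Strong reading: for every (o,f,a) with handed(o,f,a), signed(a,f).
Restrictor triples: (o1,f1,a4)→signed(a4,f1) ✓  (o1,f3,a1)→signed(a1,f3) ✗  (o1,f3,a2)→signed(a2,f3) ✗  (o1,f4,a2)→signed(a2,f4) ✓  (o1,f4,a3)→signed(a3,f4) ✗  (o1,f6,a2)→signed(a2,f6) ✓  (o2,f1,a3)→signed(a3,f1) ✗  (o2,f3,a4)→signed(a4,f3) ✓  (o3,f2,a1)→signed(a1,f2) ✗  (o3,f2,a3)→signed(a3,f2) ✗  (o3,f4,a2)→signed(a2,f4) ✓  (o3,f6,a2)→signed(a2,f6) ✓  (o3,f6,a3)→signed(a3,f6) ✗  (o3,f6,a4)→signed(a4,f6) ✓  (o4,f2,a4)→signed(a4,f2) ✗
Counterexamples (restrictor triples failing the scope): 8.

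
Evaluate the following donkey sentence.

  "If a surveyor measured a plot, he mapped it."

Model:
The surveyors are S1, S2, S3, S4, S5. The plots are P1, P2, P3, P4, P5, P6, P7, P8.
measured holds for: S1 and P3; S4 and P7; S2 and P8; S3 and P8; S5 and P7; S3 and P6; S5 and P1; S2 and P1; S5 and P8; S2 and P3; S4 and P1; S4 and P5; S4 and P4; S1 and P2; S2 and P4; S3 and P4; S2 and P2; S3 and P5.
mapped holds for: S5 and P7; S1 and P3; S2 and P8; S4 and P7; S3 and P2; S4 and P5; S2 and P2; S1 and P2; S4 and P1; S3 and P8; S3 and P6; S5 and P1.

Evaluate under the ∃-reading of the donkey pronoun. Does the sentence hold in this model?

"it" takes "a plot" as antecedent — a donkey pronoun bound across the clause boundary.
Weak reading: every surveyor s with some measured-plot has at least one measured-plot p such that mapped(s,p).
Per surveyor: S1:✓  S2:✓  S3:✓  S4:✓  S5:✓
Every surveyor in the restrictor has a witness.

True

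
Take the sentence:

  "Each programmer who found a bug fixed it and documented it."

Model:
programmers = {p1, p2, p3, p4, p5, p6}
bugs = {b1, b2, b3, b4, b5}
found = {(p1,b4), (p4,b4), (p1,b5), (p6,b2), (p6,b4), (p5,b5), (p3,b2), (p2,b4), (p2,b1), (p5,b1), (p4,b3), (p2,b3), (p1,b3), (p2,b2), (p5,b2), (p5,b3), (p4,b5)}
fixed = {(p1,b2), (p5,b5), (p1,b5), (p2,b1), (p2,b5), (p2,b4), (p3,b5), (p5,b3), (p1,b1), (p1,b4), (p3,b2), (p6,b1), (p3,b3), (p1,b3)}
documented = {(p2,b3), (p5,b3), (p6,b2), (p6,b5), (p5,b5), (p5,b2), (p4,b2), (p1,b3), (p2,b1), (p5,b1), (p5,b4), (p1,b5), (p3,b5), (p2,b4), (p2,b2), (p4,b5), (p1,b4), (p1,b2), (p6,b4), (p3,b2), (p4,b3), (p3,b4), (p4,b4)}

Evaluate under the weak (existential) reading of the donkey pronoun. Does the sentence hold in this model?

"it" takes "a bug" as antecedent — a donkey pronoun bound across the clause boundary.
Weak reading: every programmer p with some found-bug has at least one found-bug b such that fixed(p,b) ∧ documented(p,b).
Per programmer: p1:✓  p2:✓  p3:✓  p4:✗  p5:✓  p6:✗
p4 has no witness among its found-bugs.

False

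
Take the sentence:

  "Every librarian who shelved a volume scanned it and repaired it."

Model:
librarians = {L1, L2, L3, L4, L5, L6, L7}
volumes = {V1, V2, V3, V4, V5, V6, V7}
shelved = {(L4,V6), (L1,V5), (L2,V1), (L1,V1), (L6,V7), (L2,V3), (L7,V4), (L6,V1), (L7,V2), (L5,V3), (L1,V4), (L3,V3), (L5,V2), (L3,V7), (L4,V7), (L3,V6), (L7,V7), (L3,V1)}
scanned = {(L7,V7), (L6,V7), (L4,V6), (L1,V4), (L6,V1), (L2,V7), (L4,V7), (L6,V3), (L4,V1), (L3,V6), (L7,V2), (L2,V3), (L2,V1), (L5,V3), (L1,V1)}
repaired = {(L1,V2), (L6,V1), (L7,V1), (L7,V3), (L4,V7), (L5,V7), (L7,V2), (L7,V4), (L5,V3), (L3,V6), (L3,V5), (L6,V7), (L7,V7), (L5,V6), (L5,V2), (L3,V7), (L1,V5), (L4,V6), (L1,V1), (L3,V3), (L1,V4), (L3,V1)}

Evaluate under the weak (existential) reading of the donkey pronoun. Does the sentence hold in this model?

"it" takes "a volume" as antecedent — a donkey pronoun bound across the clause boundary.
Weak reading: every librarian l with some shelved-volume has at least one shelved-volume v such that scanned(l,v) ∧ repaired(l,v).
Per librarian: L1:✓  L2:✗  L3:✓  L4:✓  L5:✓  L6:✓  L7:✓
L2 has no witness among its shelved-volumes.

False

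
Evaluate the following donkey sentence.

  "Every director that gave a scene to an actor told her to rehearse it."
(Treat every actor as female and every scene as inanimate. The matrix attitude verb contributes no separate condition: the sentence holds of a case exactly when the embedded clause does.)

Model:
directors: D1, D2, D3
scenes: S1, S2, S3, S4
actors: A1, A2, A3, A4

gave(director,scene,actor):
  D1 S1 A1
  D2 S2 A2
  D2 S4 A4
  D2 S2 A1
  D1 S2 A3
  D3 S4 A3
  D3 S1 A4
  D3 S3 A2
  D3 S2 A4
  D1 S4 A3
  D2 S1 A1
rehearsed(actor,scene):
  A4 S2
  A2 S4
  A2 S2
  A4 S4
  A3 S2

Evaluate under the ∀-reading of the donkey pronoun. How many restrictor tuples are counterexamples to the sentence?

7

"her" takes "an actor" as antecedent and "it" takes "a scene"; both are donkey pronouns co-varying with the restrictor.
Strong reading: for every (d,s,a) with gave(d,s,a), rehearsed(a,s).
Restrictor triples: (D1,S1,A1)→rehearsed(A1,S1) ✗  (D1,S2,A3)→rehearsed(A3,S2) ✓  (D1,S4,A3)→rehearsed(A3,S4) ✗  (D2,S1,A1)→rehearsed(A1,S1) ✗  (D2,S2,A1)→rehearsed(A1,S2) ✗  (D2,S2,A2)→rehearsed(A2,S2) ✓  (D2,S4,A4)→rehearsed(A4,S4) ✓  (D3,S1,A4)→rehearsed(A4,S1) ✗  (D3,S2,A4)→rehearsed(A4,S2) ✓  (D3,S3,A2)→rehearsed(A2,S3) ✗  (D3,S4,A3)→rehearsed(A3,S4) ✗
Counterexamples (restrictor triples failing the scope): 7.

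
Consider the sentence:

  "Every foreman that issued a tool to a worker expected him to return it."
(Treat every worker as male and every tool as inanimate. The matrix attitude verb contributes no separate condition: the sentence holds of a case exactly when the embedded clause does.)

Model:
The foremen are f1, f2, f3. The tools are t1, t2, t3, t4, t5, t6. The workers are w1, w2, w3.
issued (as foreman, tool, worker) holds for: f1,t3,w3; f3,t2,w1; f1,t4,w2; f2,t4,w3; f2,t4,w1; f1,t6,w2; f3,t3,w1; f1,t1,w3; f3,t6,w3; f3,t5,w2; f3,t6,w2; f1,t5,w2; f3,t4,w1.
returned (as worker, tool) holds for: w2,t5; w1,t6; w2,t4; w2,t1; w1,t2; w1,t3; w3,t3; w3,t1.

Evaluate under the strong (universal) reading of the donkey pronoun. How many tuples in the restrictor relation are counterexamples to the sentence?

6

"him" takes "a worker" as antecedent and "it" takes "a tool"; both are donkey pronouns co-varying with the restrictor.
Strong reading: for every (f,t,w) with issued(f,t,w), returned(w,t).
Restrictor triples: (f1,t1,w3)→returned(w3,t1) ✓  (f1,t3,w3)→returned(w3,t3) ✓  (f1,t4,w2)→returned(w2,t4) ✓  (f1,t5,w2)→returned(w2,t5) ✓  (f1,t6,w2)→returned(w2,t6) ✗  (f2,t4,w1)→returned(w1,t4) ✗  (f2,t4,w3)→returned(w3,t4) ✗  (f3,t2,w1)→returned(w1,t2) ✓  (f3,t3,w1)→returned(w1,t3) ✓  (f3,t4,w1)→returned(w1,t4) ✗  (f3,t5,w2)→returned(w2,t5) ✓  (f3,t6,w2)→returned(w2,t6) ✗  (f3,t6,w3)→returned(w3,t6) ✗
Counterexamples (restrictor triples failing the scope): 6.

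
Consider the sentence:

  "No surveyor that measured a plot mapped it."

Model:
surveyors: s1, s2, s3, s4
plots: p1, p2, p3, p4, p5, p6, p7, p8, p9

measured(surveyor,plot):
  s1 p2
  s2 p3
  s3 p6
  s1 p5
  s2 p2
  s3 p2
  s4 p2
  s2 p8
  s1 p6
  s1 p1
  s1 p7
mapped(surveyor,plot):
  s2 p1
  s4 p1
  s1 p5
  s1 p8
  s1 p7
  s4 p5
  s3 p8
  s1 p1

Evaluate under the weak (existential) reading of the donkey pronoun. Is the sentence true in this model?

"it" takes "a plot" as antecedent — a donkey pronoun bound across the clause boundary.
Truth condition: for no (s,p) with measured(s,p) does mapped(s,p) hold.
Restrictor pairs — does the scope hold? (s1,p1):holds  (s1,p2):fails  (s1,p5):holds  (s1,p6):fails  (s1,p7):holds  (s2,p2):fails  (s2,p3):fails  (s2,p8):fails  (s3,p2):fails  (s3,p6):fails  (s4,p2):fails
Scope holds for 3 pair(s), so the sentence is false.

False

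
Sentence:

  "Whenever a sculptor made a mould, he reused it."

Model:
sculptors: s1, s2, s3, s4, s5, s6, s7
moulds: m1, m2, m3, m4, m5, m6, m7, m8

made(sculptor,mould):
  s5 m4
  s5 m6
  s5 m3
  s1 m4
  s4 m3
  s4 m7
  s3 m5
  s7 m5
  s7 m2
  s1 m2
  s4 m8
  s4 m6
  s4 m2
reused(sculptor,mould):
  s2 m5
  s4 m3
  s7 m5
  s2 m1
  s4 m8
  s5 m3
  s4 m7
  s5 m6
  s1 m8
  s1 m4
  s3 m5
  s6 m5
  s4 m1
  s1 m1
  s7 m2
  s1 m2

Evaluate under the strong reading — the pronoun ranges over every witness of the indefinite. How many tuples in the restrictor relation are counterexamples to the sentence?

"it" takes "a mould" as antecedent — a donkey pronoun bound across the clause boundary.
Strong reading: for every (s,m) with made(s,m), reused(s,m).
Restrictor pairs: (s1,m2) ✓  (s1,m4) ✓  (s3,m5) ✓  (s4,m2) ✗  (s4,m3) ✓  (s4,m6) ✗  (s4,m7) ✓  (s4,m8) ✓  (s5,m3) ✓  (s5,m4) ✗  (s5,m6) ✓  (s7,m2) ✓  (s7,m5) ✓
Counterexamples (restrictor pairs failing the scope): 3.

3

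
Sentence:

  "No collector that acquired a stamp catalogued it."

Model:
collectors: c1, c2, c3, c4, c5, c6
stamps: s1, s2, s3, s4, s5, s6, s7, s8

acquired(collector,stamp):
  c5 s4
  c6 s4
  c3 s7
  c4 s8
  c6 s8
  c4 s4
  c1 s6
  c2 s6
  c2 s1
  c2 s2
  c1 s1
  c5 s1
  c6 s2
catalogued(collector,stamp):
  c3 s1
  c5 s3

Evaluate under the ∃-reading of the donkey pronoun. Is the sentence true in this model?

"it" takes "a stamp" as antecedent — a donkey pronoun bound across the clause boundary.
Truth condition: for no (c,s) with acquired(c,s) does catalogued(c,s) hold.
Restrictor pairs — does the scope hold? (c1,s1):fails  (c1,s6):fails  (c2,s1):fails  (c2,s2):fails  (c2,s6):fails  (c3,s7):fails  (c4,s4):fails  (c4,s8):fails  (c5,s1):fails  (c5,s4):fails  (c6,s2):fails  (c6,s4):fails  (c6,s8):fails
Scope holds for no restrictor pair, so the sentence is true.

True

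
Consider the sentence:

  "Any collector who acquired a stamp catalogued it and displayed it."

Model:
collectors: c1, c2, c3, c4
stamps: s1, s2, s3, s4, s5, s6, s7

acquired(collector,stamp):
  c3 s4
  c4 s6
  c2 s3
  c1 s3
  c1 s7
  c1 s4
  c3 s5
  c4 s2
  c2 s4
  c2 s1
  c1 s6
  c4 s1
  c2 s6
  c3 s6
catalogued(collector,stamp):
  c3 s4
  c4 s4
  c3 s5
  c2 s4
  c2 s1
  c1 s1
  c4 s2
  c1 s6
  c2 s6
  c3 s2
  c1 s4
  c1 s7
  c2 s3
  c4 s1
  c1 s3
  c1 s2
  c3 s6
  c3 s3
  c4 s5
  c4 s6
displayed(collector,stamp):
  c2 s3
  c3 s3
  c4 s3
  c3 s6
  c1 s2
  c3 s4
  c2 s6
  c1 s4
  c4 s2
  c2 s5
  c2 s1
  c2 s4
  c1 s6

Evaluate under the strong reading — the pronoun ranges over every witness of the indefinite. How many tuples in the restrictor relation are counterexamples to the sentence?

"it" takes "a stamp" as antecedent — a donkey pronoun bound across the clause boundary.
Strong reading: for every (c,s) with acquired(c,s), catalogued(c,s) ∧ displayed(c,s).
Restrictor pairs: (c1,s3) ✗  (c1,s4) ✓  (c1,s6) ✓  (c1,s7) ✗  (c2,s1) ✓  (c2,s3) ✓  (c2,s4) ✓  (c2,s6) ✓  (c3,s4) ✓  (c3,s5) ✗  (c3,s6) ✓  (c4,s1) ✗  (c4,s2) ✓  (c4,s6) ✗
Counterexamples (restrictor pairs failing the scope): 5.

5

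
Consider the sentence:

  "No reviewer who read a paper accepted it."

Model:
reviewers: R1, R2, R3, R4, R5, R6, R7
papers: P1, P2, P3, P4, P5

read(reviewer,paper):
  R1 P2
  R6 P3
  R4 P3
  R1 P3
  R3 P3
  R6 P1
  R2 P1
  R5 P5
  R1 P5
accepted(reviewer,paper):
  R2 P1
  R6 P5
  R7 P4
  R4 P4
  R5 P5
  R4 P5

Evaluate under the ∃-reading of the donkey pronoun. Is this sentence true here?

"it" takes "a paper" as antecedent — a donkey pronoun bound across the clause boundary.
Truth condition: for no (r,p) with read(r,p) does accepted(r,p) hold.
Restrictor pairs — does the scope hold? (R1,P2):fails  (R1,P3):fails  (R1,P5):fails  (R2,P1):holds  (R3,P3):fails  (R4,P3):fails  (R5,P5):holds  (R6,P1):fails  (R6,P3):fails
Scope holds for 2 pair(s), so the sentence is false.

False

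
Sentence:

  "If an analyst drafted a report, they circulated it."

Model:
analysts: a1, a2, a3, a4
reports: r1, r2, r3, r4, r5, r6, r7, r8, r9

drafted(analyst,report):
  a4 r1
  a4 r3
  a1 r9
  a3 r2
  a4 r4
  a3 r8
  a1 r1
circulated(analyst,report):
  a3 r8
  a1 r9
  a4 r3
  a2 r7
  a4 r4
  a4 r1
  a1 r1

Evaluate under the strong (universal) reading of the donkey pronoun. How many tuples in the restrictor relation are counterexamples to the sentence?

"it" takes "a report" as antecedent — a donkey pronoun bound across the clause boundary.
Strong reading: for every (a,r) with drafted(a,r), circulated(a,r).
Restrictor pairs: (a1,r1) ✓  (a1,r9) ✓  (a3,r2) ✗  (a3,r8) ✓  (a4,r1) ✓  (a4,r3) ✓  (a4,r4) ✓
Counterexamples (restrictor pairs failing the scope): 1.

1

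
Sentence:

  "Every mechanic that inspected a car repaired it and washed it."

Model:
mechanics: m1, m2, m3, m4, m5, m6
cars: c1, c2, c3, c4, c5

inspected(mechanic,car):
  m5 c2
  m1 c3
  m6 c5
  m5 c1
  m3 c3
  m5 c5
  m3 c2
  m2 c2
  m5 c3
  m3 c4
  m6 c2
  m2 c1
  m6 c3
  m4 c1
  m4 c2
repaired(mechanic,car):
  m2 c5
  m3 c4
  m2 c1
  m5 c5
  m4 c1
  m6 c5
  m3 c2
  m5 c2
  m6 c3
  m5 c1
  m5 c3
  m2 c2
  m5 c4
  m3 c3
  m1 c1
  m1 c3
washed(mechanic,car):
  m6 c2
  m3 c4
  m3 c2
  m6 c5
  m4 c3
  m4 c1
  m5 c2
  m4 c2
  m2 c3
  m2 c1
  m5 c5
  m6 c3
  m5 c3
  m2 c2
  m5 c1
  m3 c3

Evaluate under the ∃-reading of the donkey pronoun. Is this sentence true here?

False

"it" takes "a car" as antecedent — a donkey pronoun bound across the clause boundary.
Weak reading: every mechanic m with some inspected-car has at least one inspected-car c such that repaired(m,c) ∧ washed(m,c).
Per mechanic: m1:✗  m2:✓  m3:✓  m4:✓  m5:✓  m6:✓
m1 has no witness among its inspected-cars.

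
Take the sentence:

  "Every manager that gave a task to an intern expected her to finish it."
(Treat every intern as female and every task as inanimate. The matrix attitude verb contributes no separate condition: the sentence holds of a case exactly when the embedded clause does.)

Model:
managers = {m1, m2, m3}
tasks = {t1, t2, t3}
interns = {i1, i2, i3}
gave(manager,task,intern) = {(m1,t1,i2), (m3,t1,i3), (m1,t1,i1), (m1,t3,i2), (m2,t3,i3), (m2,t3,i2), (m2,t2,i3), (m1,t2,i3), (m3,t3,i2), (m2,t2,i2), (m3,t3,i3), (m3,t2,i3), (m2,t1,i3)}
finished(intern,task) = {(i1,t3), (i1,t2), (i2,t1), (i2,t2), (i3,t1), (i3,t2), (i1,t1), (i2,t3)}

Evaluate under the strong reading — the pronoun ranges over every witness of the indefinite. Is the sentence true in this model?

False

"her" takes "an intern" as antecedent and "it" takes "a task"; both are donkey pronouns co-varying with the restrictor.
Strong reading: for every (m,t,i) with gave(m,t,i), finished(i,t).
Restrictor triples: (m1,t1,i1)→finished(i1,t1) ✓  (m1,t1,i2)→finished(i2,t1) ✓  (m1,t2,i3)→finished(i3,t2) ✓  (m1,t3,i2)→finished(i2,t3) ✓  (m2,t1,i3)→finished(i3,t1) ✓  (m2,t2,i2)→finished(i2,t2) ✓  (m2,t2,i3)→finished(i3,t2) ✓  (m2,t3,i2)→finished(i2,t3) ✓  (m2,t3,i3)→finished(i3,t3) ✗  (m3,t1,i3)→finished(i3,t1) ✓  (m3,t2,i3)→finished(i3,t2) ✓  (m3,t3,i2)→finished(i2,t3) ✓  (m3,t3,i3)→finished(i3,t3) ✗
Counterexample: (m2,t3,i3) — finished(i3,t3) does not hold.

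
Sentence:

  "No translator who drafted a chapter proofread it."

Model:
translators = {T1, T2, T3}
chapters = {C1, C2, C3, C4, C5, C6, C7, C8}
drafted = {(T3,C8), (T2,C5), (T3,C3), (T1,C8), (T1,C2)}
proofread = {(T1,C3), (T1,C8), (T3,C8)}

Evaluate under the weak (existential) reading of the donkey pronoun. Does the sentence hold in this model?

False

"it" takes "a chapter" as antecedent — a donkey pronoun bound across the clause boundary.
Truth condition: for no (t,c) with drafted(t,c) does proofread(t,c) hold.
Restrictor pairs — does the scope hold? (T1,C2):fails  (T1,C8):holds  (T2,C5):fails  (T3,C3):fails  (T3,C8):holds
Scope holds for 2 pair(s), so the sentence is false.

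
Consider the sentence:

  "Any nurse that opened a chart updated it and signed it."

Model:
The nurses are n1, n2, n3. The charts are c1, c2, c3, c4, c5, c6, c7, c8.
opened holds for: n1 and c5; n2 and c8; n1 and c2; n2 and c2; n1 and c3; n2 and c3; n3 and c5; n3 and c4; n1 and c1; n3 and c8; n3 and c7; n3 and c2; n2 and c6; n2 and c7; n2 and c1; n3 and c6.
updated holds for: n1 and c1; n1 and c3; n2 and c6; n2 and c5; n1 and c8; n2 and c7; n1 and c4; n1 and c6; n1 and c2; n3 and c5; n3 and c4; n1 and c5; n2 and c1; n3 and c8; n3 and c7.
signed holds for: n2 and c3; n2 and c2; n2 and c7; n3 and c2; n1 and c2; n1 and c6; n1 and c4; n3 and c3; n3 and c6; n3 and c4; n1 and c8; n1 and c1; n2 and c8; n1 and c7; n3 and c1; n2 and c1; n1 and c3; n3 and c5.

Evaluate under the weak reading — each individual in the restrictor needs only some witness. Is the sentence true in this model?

True

"it" takes "a chart" as antecedent — a donkey pronoun bound across the clause boundary.
Weak reading: every nurse n with some opened-chart has at least one opened-chart c such that updated(n,c) ∧ signed(n,c).
Per nurse: n1:✓  n2:✓  n3:✓
Every nurse in the restrictor has a witness.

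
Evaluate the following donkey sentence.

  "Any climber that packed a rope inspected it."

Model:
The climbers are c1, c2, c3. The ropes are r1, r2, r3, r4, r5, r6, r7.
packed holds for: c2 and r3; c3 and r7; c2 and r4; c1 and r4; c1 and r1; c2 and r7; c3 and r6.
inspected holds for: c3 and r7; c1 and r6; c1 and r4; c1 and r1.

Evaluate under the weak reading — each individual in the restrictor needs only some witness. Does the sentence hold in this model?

False

"it" takes "a rope" as antecedent — a donkey pronoun bound across the clause boundary.
Weak reading: every climber c with some packed-rope has at least one packed-rope r such that inspected(c,r).
Per climber: c1:✓  c2:✗  c3:✓
c2 has no witness among its packed-ropes.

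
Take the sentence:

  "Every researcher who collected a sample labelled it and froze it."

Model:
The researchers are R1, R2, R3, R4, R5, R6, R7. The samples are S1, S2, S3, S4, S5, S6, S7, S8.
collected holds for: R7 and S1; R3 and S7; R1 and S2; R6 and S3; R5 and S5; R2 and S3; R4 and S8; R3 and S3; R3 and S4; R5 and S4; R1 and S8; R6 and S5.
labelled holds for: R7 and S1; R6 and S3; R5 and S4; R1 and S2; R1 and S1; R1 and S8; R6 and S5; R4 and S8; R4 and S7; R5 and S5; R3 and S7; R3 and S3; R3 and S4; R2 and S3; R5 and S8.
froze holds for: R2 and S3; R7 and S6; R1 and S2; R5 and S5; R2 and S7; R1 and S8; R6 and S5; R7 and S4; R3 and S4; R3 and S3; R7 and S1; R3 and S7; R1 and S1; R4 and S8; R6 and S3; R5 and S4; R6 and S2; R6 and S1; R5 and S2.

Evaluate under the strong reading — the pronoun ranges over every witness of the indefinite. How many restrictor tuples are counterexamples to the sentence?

0

"it" takes "a sample" as antecedent — a donkey pronoun bound across the clause boundary.
Strong reading: for every (r,s) with collected(r,s), labelled(r,s) ∧ froze(r,s).
Restrictor pairs: (R1,S2) ✓  (R1,S8) ✓  (R2,S3) ✓  (R3,S3) ✓  (R3,S4) ✓  (R3,S7) ✓  (R4,S8) ✓  (R5,S4) ✓  (R5,S5) ✓  (R6,S3) ✓  (R6,S5) ✓  (R7,S1) ✓
Counterexamples (restrictor pairs failing the scope): 0.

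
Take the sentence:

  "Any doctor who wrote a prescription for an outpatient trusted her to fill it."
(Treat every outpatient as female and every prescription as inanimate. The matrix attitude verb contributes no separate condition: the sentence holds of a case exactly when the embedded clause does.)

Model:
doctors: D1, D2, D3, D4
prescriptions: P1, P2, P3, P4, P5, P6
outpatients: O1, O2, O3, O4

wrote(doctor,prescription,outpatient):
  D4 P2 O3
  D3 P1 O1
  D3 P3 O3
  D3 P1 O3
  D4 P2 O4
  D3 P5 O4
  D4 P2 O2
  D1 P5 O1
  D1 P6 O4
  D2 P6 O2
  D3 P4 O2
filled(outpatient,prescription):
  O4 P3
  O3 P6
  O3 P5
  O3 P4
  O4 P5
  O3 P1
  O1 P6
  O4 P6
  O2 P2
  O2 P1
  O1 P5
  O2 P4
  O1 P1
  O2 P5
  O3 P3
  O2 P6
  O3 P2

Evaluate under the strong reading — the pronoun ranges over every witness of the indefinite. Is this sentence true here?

"her" takes "an outpatient" as antecedent and "it" takes "a prescription"; both are donkey pronouns co-varying with the restrictor.
Strong reading: for every (d,p,o) with wrote(d,p,o), filled(o,p).
Restrictor triples: (D1,P5,O1)→filled(O1,P5) ✓  (D1,P6,O4)→filled(O4,P6) ✓  (D2,P6,O2)→filled(O2,P6) ✓  (D3,P1,O1)→filled(O1,P1) ✓  (D3,P1,O3)→filled(O3,P1) ✓  (D3,P3,O3)→filled(O3,P3) ✓  (D3,P4,O2)→filled(O2,P4) ✓  (D3,P5,O4)→filled(O4,P5) ✓  (D4,P2,O2)→filled(O2,P2) ✓  (D4,P2,O3)→filled(O3,P2) ✓  (D4,P2,O4)→filled(O4,P2) ✗
Counterexample: (D4,P2,O4) — filled(O4,P2) does not hold.

False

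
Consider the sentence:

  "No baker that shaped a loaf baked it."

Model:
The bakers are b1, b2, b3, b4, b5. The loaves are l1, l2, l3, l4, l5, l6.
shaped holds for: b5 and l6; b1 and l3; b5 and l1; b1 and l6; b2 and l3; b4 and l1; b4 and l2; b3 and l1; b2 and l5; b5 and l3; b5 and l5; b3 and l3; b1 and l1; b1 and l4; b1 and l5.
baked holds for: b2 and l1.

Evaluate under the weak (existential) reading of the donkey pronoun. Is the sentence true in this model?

True

"it" takes "a loaf" as antecedent — a donkey pronoun bound across the clause boundary.
Truth condition: for no (b,l) with shaped(b,l) does baked(b,l) hold.
Restrictor pairs — does the scope hold? (b1,l1):fails  (b1,l3):fails  (b1,l4):fails  (b1,l5):fails  (b1,l6):fails  (b2,l3):fails  (b2,l5):fails  (b3,l1):fails  (b3,l3):fails  (b4,l1):fails  (b4,l2):fails  (b5,l1):fails  (b5,l3):fails  (b5,l5):fails  (b5,l6):fails
Scope holds for no restrictor pair, so the sentence is true.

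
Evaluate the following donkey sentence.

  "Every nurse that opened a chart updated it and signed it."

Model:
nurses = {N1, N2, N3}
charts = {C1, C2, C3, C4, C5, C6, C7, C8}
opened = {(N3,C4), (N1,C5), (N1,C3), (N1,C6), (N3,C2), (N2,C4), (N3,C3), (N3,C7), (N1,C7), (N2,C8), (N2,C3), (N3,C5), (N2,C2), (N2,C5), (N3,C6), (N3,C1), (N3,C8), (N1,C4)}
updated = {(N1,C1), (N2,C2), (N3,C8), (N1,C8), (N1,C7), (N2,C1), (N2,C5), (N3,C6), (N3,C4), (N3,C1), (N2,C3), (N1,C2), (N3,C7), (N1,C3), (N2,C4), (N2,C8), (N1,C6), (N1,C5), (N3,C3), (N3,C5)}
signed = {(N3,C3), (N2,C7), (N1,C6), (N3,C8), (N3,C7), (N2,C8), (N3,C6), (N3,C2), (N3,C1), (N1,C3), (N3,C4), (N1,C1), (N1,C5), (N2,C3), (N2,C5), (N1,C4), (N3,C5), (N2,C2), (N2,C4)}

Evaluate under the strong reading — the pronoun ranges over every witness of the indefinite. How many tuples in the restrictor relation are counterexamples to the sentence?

3

"it" takes "a chart" as antecedent — a donkey pronoun bound across the clause boundary.
Strong reading: for every (n,c) with opened(n,c), updated(n,c) ∧ signed(n,c).
Restrictor pairs: (N1,C3) ✓  (N1,C4) ✗  (N1,C5) ✓  (N1,C6) ✓  (N1,C7) ✗  (N2,C2) ✓  (N2,C3) ✓  (N2,C4) ✓  (N2,C5) ✓  (N2,C8) ✓  (N3,C1) ✓  (N3,C2) ✗  (N3,C3) ✓  (N3,C4) ✓  (N3,C5) ✓  (N3,C6) ✓  (N3,C7) ✓  (N3,C8) ✓
Counterexamples (restrictor pairs failing the scope): 3.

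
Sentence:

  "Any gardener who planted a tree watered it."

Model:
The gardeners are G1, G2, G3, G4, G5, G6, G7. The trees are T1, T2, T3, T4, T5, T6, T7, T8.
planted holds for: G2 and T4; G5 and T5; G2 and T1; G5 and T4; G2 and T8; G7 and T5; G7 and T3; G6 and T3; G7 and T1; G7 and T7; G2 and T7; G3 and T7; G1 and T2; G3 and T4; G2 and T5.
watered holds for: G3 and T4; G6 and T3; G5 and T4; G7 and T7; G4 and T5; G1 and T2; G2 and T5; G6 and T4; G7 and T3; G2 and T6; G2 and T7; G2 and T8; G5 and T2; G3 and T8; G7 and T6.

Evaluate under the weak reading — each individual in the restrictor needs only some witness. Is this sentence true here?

True

"it" takes "a tree" as antecedent — a donkey pronoun bound across the clause boundary.
Weak reading: every gardener g with some planted-tree has at least one planted-tree t such that watered(g,t).
Per gardener: G1:✓  G2:✓  G3:✓  G5:✓  G6:✓  G7:✓
Every gardener in the restrictor has a witness.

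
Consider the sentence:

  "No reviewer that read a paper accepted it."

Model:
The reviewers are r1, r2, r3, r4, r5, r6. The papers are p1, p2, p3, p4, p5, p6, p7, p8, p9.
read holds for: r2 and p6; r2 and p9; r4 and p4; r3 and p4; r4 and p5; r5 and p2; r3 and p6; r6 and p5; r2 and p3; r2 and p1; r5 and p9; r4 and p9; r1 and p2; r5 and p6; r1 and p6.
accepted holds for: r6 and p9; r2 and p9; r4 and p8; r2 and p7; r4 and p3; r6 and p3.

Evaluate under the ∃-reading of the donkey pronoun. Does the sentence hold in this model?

False

"it" takes "a paper" as antecedent — a donkey pronoun bound across the clause boundary.
Truth condition: for no (r,p) with read(r,p) does accepted(r,p) hold.
Restrictor pairs — does the scope hold? (r1,p2):fails  (r1,p6):fails  (r2,p1):fails  (r2,p3):fails  (r2,p6):fails  (r2,p9):holds  (r3,p4):fails  (r3,p6):fails  (r4,p4):fails  (r4,p5):fails  (r4,p9):fails  (r5,p2):fails  (r5,p6):fails  (r5,p9):fails  (r6,p5):fails
Scope holds for 1 pair(s), so the sentence is false.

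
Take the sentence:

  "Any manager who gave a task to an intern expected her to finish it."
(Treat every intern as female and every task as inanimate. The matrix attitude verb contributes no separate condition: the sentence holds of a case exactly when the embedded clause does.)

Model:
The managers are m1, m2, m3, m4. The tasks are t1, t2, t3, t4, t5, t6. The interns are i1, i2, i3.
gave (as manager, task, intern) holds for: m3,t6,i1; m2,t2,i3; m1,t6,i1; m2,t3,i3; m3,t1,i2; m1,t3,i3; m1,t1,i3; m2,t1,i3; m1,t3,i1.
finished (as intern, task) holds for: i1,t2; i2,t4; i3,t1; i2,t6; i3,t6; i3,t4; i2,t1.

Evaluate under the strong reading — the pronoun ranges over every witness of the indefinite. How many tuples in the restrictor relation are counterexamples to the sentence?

"her" takes "an intern" as antecedent and "it" takes "a task"; both are donkey pronouns co-varying with the restrictor.
Strong reading: for every (m,t,i) with gave(m,t,i), finished(i,t).
Restrictor triples: (m1,t1,i3)→finished(i3,t1) ✓  (m1,t3,i1)→finished(i1,t3) ✗  (m1,t3,i3)→finished(i3,t3) ✗  (m1,t6,i1)→finished(i1,t6) ✗  (m2,t1,i3)→finished(i3,t1) ✓  (m2,t2,i3)→finished(i3,t2) ✗  (m2,t3,i3)→finished(i3,t3) ✗  (m3,t1,i2)→finished(i2,t1) ✓  (m3,t6,i1)→finished(i1,t6) ✗
Counterexamples (restrictor triples failing the scope): 6.

6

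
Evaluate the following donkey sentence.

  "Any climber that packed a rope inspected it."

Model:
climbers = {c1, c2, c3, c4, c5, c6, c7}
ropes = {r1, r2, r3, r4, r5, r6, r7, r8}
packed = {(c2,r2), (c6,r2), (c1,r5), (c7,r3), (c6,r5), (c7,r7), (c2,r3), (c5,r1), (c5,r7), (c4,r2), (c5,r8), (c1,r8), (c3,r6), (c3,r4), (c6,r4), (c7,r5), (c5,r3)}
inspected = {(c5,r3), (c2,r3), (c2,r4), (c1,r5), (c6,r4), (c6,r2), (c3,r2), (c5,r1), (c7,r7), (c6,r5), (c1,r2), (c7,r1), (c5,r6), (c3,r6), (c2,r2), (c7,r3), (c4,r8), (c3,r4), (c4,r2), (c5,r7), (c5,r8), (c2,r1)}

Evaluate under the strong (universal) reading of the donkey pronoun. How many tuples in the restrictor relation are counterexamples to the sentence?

"it" takes "a rope" as antecedent — a donkey pronoun bound across the clause boundary.
Strong reading: for every (c,r) with packed(c,r), inspected(c,r).
Restrictor pairs: (c1,r5) ✓  (c1,r8) ✗  (c2,r2) ✓  (c2,r3) ✓  (c3,r4) ✓  (c3,r6) ✓  (c4,r2) ✓  (c5,r1) ✓  (c5,r3) ✓  (c5,r7) ✓  (c5,r8) ✓  (c6,r2) ✓  (c6,r4) ✓  (c6,r5) ✓  (c7,r3) ✓  (c7,r5) ✗  (c7,r7) ✓
Counterexamples (restrictor pairs failing the scope): 2.

2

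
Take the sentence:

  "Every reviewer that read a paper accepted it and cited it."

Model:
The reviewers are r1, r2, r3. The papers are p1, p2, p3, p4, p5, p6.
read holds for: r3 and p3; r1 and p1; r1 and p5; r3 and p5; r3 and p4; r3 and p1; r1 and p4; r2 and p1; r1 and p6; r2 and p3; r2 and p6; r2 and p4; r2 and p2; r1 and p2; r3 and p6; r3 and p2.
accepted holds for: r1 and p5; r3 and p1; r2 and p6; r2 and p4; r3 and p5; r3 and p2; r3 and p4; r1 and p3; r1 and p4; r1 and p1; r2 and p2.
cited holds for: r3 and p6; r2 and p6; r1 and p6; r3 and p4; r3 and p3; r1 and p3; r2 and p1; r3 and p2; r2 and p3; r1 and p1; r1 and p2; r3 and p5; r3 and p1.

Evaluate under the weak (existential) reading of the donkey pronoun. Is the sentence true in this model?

"it" takes "a paper" as antecedent — a donkey pronoun bound across the clause boundary.
Weak reading: every reviewer r with some read-paper has at least one read-paper p such that accepted(r,p) ∧ cited(r,p).
Per reviewer: r1:✓  r2:✓  r3:✓
Every reviewer in the restrictor has a witness.

True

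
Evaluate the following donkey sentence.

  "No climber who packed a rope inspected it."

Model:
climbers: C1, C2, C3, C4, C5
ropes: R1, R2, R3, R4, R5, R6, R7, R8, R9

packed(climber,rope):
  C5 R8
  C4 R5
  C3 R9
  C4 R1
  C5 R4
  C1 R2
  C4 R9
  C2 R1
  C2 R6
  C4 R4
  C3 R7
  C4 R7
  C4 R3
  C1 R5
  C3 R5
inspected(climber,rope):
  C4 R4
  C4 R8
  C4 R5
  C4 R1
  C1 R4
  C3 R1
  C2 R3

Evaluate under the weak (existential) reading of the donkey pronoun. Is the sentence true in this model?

"it" takes "a rope" as antecedent — a donkey pronoun bound across the clause boundary.
Truth condition: for no (c,r) with packed(c,r) does inspected(c,r) hold.
Restrictor pairs — does the scope hold? (C1,R2):fails  (C1,R5):fails  (C2,R1):fails  (C2,R6):fails  (C3,R5):fails  (C3,R7):fails  (C3,R9):fails  (C4,R1):holds  (C4,R3):fails  (C4,R4):holds  (C4,R5):holds  (C4,R7):fails  (C4,R9):fails  (C5,R4):fails  (C5,R8):fails
Scope holds for 3 pair(s), so the sentence is false.

False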